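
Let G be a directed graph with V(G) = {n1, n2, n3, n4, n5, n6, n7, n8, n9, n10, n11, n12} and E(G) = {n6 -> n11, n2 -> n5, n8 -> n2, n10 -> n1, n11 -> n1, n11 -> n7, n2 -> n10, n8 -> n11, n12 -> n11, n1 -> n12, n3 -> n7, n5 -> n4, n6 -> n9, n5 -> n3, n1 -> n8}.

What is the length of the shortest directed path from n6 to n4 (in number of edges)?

Distance 0: n6.
Distance 1: n9, n11.
Distance 2: n1, n7.
Distance 3: n8, n12.
Distance 4: n2.
Distance 5: n5, n10.
Distance 6: n3, n4 — contains n4.

6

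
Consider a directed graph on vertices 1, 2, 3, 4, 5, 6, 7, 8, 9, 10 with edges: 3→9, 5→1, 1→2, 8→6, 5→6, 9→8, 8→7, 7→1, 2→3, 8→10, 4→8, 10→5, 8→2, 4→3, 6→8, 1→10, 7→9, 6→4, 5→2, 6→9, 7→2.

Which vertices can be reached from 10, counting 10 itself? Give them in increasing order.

Start at 10.
Its neighbours: 5.
Then their neighbours: 1, 2, 6.
Then next layer: 3, 4, 8, 9.
Then next layer: 7.
Every vertex is now reached.

1, 2, 3, 4, 5, 6, 7, 8, 9, 10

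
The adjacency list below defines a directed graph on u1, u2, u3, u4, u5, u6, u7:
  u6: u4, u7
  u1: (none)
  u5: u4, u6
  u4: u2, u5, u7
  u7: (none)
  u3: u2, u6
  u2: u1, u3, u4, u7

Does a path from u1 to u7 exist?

No

u1 has no outgoing edges, so nothing is reachable from it.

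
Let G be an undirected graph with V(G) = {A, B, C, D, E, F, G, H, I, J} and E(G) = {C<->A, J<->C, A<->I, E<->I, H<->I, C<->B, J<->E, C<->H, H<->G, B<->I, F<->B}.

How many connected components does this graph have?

From A: component {A, B, C, E, F, G, H, I, J}.
From D: component {D}.
That's 2 components.

2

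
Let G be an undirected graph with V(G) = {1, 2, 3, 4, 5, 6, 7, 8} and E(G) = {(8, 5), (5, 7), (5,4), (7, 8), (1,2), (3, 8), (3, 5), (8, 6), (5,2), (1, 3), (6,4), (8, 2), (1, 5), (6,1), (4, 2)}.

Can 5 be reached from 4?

Explore from 4.
Distance 1: reach 2, 5, 6.
Found 5.

Yes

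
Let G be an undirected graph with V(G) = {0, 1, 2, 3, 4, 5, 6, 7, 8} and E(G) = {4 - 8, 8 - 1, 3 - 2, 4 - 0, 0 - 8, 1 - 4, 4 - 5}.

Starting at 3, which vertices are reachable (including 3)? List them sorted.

Start at 3.
Its neighbours: 2.
Nothing further is reachable.

2, 3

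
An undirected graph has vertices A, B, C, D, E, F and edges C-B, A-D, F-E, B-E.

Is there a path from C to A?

Explore from C.
Distance 1: reach B.
Distance 2: reach E.
Distance 3: reach F.
The search is exhausted without reaching A; it lies in a different component.

No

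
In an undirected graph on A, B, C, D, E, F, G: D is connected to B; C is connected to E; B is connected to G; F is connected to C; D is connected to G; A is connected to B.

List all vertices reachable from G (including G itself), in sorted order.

Start at G.
Its neighbours: B, D.
Then their neighbours: A.
Nothing further is reachable.

A, B, D, G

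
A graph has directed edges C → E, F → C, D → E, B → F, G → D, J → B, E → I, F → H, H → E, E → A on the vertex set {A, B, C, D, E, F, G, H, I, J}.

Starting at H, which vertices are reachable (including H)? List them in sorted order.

A, E, H, I

Start at H.
Its neighbours: E.
Then their neighbours: A, I.
Nothing further is reachable.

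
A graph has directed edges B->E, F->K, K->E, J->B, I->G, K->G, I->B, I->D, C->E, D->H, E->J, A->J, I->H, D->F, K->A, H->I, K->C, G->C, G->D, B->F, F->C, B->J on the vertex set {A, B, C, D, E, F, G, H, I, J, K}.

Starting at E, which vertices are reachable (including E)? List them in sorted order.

A, B, C, D, E, F, G, H, I, J, K

Start at E.
Its neighbours: J.
Then their neighbours: B.
Then next layer: F.
Then next layer: C, K.
Then next layer: A, G.
Then next layer: D.
Then next layer: H.
Then next layer: I.
Every vertex is now reached.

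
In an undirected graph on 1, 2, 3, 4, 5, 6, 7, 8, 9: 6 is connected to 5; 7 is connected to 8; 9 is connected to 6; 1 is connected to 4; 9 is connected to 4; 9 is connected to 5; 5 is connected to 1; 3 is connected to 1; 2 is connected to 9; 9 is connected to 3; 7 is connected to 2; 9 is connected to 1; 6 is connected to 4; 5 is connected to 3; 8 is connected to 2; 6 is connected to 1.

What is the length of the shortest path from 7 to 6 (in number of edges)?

3

Distance 0: 7.
Distance 1: 2, 8.
Distance 2: 9.
Distance 3: 1, 3, 4, 5, 6 — contains 6.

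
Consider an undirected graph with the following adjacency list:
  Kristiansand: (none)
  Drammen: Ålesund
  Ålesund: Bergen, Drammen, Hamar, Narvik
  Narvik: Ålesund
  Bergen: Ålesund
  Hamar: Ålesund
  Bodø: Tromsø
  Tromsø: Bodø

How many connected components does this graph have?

3

From Ålesund: component {Ålesund, Bergen, Drammen, Hamar, Narvik}.
From Bodø: component {Bodø, Tromsø}.
From Kristiansand: component {Kristiansand}.
That's 3 components.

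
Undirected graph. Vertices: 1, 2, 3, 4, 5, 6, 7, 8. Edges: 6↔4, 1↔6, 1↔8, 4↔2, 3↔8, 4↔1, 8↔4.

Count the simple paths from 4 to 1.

4–1
4–6–1
4–8–1

3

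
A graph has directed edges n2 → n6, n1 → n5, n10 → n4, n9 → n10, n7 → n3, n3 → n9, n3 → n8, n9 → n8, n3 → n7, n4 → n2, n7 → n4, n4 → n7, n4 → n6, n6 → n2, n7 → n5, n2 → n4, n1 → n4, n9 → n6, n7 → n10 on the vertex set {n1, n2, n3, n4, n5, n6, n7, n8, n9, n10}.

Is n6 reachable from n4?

Yes

Explore from n4.
Distance 1: reach n2, n6, n7.
Found n6.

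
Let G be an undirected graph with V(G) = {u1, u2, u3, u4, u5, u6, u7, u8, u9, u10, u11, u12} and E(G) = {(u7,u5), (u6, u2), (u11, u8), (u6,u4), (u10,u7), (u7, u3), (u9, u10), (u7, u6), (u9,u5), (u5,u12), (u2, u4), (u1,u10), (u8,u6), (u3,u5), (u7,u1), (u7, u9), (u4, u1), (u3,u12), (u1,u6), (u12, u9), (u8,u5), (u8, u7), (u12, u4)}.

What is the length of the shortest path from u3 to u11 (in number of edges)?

3

Distance 0: u3.
Distance 1: u5, u7, u12.
Distance 2: u1, u4, u6, u8, u9, u10.
Distance 3: u2, u11 — contains u11.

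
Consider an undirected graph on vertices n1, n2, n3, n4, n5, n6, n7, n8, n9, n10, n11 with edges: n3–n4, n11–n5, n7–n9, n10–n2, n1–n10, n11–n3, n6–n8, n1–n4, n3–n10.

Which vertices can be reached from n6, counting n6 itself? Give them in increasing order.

Start at n6.
Its neighbours: n8.
Nothing further is reachable.

n6, n8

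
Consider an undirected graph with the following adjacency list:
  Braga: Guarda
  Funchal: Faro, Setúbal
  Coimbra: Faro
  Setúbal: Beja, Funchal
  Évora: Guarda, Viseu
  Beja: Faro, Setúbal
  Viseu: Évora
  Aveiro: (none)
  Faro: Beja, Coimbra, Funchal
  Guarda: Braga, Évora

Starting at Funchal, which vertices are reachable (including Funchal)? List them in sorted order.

Start at Funchal.
Its neighbours: Faro, Setúbal.
Then their neighbours: Beja, Coimbra.
Nothing further is reachable.

Beja, Coimbra, Faro, Funchal, Setúbal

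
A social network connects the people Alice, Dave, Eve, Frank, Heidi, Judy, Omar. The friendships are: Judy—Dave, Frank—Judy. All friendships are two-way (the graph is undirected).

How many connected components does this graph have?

From Alice: component {Alice}.
From Dave: component {Dave, Frank, Judy}.
From Eve: component {Eve}.
From Heidi: component {Heidi}.
From Omar: component {Omar}.
That's 5 components.

5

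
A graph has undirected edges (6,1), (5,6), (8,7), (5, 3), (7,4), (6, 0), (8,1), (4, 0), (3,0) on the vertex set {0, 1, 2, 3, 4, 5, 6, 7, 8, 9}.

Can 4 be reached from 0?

Yes

Explore from 0.
Distance 1: reach 3, 4, 6.
Found 4.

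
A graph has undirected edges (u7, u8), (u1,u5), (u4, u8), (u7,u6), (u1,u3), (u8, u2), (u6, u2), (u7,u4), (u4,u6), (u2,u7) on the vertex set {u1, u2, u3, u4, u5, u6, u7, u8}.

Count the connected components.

2

From u1: component {u1, u3, u5}.
From u2: component {u2, u4, u6, u7, u8}.
That's 2 components.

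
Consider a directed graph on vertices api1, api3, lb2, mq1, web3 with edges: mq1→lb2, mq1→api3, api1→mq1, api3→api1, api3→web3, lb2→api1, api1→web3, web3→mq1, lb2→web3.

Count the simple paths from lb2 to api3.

3

lb2→api1→mq1→api3
lb2→api1→web3→mq1→api3
lb2→web3→mq1→api3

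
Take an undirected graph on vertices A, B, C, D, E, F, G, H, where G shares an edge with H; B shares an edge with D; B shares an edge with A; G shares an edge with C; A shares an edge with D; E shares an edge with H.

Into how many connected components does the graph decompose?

3

From A: component {A, B, D}.
From C: component {C, E, G, H}.
From F: component {F}.
That's 3 components.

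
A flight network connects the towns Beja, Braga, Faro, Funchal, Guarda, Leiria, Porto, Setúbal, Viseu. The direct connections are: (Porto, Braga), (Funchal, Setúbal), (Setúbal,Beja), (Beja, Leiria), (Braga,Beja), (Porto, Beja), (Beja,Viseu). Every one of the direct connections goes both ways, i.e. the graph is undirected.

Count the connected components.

From Beja: component {Beja, Braga, Funchal, Leiria, Porto, Setúbal, Viseu}.
From Faro: component {Faro}.
From Guarda: component {Guarda}.
That's 3 components.

3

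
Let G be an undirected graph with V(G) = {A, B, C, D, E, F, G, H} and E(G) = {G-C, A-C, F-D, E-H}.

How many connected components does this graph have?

4

From A: component {A, C, G}.
From B: component {B}.
From D: component {D, F}.
From E: component {E, H}.
That's 4 components.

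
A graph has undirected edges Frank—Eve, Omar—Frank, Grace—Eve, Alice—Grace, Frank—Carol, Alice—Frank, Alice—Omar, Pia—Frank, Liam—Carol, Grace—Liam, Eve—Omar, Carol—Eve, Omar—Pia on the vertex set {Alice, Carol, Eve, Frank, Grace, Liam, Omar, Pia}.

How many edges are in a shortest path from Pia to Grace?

3

Distance 0: Pia.
Distance 1: Frank, Omar.
Distance 2: Alice, Carol, Eve.
Distance 3: Grace, Liam — contains Grace.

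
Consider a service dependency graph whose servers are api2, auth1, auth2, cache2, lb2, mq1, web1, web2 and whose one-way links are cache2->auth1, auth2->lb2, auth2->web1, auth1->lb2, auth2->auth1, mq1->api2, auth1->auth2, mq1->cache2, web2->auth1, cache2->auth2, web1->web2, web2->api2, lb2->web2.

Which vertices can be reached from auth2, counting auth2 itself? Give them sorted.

api2, auth1, auth2, lb2, web1, web2

Start at auth2.
Its neighbours: auth1, lb2, web1.
Then their neighbours: web2.
Then next layer: api2.
Nothing further is reachable.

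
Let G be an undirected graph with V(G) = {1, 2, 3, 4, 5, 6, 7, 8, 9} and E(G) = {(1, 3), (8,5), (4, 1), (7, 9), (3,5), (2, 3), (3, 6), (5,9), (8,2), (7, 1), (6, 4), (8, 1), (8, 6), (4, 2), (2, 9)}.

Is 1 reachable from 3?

Explore from 3.
Distance 1: reach 1, 2, 5, 6.
Found 1.

Yes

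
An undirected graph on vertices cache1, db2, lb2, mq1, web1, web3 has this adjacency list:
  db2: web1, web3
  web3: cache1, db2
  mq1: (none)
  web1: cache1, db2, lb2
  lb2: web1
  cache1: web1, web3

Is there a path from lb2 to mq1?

No

Explore from lb2.
Distance 1: reach web1.
Distance 2: reach cache1, db2.
Distance 3: reach web3.
The search is exhausted without reaching mq1; it lies in a different component.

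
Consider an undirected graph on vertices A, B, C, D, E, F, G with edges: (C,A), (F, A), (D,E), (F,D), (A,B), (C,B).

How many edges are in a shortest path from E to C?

Distance 0: E.
Distance 1: D.
Distance 2: F.
Distance 3: A.
Distance 4: B, C — contains C.

4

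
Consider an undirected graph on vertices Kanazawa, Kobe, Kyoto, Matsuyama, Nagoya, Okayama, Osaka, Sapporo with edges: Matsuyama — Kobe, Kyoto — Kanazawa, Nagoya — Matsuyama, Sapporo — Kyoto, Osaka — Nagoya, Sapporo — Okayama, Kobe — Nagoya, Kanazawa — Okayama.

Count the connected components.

From Kanazawa: component {Kanazawa, Kyoto, Okayama, Sapporo}.
From Kobe: component {Kobe, Matsuyama, Nagoya, Osaka}.
That's 2 components.

2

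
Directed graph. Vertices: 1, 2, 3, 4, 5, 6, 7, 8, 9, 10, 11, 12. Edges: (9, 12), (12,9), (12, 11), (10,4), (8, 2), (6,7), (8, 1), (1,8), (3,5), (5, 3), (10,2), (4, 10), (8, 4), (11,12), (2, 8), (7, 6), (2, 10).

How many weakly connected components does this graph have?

From 1: component {1, 2, 4, 8, 10}.
From 3: component {3, 5}.
From 6: component {6, 7}.
From 9: component {9, 11, 12}.
That's 4 components.

4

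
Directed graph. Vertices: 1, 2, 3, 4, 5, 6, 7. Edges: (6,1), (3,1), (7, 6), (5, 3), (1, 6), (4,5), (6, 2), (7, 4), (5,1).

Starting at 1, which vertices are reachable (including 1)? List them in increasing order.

Start at 1.
Its neighbours: 6.
Then their neighbours: 2.
Nothing further is reachable.

1, 2, 6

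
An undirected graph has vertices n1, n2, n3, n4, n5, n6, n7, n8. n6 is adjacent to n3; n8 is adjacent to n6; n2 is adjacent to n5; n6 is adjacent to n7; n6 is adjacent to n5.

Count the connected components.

3

From n1: component {n1}.
From n2: component {n2, n3, n5, n6, n7, n8}.
From n4: component {n4}.
That's 3 components.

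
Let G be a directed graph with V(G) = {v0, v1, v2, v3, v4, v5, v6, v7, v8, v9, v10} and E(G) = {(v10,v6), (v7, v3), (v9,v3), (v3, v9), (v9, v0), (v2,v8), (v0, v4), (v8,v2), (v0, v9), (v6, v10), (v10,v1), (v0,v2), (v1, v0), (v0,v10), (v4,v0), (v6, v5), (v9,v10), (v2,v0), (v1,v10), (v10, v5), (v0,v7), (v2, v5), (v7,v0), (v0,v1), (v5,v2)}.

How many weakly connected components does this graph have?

From v0: component {v0, v1, v2, v3, v4, v5, v6, v7, v8, v9, v10}.
That's 1 component.

1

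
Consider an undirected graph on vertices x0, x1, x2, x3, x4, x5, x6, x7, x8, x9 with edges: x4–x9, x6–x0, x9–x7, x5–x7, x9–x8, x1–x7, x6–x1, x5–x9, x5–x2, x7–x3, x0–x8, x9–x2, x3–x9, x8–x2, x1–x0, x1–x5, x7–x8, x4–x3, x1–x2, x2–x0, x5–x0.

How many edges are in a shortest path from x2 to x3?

2

Distance 0: x2.
Distance 1: x0, x1, x5, x8, x9.
Distance 2: x3, x4, x6, x7 — contains x3.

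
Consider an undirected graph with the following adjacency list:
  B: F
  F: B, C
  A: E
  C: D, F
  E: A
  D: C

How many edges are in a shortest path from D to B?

Distance 0: D.
Distance 1: C.
Distance 2: F.
Distance 3: B — contains B.

3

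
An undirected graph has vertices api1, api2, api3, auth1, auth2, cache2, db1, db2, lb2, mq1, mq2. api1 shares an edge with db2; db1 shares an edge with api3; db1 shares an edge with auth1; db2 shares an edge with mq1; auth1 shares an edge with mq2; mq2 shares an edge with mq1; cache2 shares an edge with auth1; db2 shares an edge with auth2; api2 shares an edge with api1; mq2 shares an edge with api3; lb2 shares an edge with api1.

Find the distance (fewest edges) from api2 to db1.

Distance 0: api2.
Distance 1: api1.
Distance 2: db2, lb2.
Distance 3: auth2, mq1.
Distance 4: mq2.
Distance 5: api3, auth1.
Distance 6: cache2, db1 — contains db1.

6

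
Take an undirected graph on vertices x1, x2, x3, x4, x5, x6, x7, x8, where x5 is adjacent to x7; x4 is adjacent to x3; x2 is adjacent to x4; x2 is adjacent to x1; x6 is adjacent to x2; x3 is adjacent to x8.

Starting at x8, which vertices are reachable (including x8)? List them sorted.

x1, x2, x3, x4, x6, x8

Start at x8.
Its neighbours: x3.
Then their neighbours: x4.
Then next layer: x2.
Then next layer: x1, x6.
Nothing further is reachable.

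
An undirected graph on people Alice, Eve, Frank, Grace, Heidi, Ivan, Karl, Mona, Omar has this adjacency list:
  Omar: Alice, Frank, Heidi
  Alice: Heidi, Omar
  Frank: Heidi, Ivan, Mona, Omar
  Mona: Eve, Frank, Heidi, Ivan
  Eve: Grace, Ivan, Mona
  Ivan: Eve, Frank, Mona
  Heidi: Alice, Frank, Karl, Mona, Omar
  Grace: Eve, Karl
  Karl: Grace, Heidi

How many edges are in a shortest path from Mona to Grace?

2

Distance 0: Mona.
Distance 1: Eve, Frank, Heidi, Ivan.
Distance 2: Alice, Grace, Karl, Omar — contains Grace.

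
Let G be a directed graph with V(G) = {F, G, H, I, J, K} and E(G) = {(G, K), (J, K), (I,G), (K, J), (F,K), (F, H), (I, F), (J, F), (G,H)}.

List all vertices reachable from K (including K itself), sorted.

F, H, J, K

Start at K.
Its neighbours: J.
Then their neighbours: F.
Then next layer: H.
Nothing further is reachable.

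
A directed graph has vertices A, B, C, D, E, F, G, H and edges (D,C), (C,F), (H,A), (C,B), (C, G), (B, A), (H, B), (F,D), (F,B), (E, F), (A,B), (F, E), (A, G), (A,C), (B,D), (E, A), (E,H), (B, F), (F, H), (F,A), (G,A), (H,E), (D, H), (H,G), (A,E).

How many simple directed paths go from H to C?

24

H→A→B→D→C
H→A→B→F→D→C
H→A→C
H→A→E→F→B→D→C
H→A→E→F→D→C
H→B→A→C
H→B→A→E→F→D→C
H→B→D→C
... and 16 more.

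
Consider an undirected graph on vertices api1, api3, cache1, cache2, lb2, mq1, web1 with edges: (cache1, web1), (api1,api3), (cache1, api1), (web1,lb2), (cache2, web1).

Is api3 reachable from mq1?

No

mq1 has no edges, so nothing is reachable from it.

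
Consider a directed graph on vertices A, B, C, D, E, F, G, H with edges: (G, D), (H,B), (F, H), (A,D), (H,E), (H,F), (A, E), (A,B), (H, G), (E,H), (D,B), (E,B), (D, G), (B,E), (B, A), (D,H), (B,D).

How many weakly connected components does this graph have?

From A: component {A, B, D, E, F, G, H}.
From C: component {C}.
That's 2 components.

2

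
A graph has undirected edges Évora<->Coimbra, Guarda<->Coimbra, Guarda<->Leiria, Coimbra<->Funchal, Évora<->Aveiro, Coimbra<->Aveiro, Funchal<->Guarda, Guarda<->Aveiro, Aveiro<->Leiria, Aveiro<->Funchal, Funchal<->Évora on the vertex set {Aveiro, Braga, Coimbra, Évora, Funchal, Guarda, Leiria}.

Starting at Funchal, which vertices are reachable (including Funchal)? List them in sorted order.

Start at Funchal.
Its neighbours: Aveiro, Coimbra, Évora, Guarda.
Then their neighbours: Leiria.
Nothing further is reachable.

Aveiro, Coimbra, Évora, Funchal, Guarda, Leiria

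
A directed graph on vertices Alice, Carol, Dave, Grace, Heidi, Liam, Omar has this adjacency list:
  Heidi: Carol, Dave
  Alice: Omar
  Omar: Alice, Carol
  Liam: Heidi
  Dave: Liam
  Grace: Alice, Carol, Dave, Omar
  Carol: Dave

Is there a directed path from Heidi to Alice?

Explore from Heidi.
Distance 1: reach Carol, Dave.
Distance 2: reach Liam.
The search from Heidi is exhausted; no directed path reaches Alice.

No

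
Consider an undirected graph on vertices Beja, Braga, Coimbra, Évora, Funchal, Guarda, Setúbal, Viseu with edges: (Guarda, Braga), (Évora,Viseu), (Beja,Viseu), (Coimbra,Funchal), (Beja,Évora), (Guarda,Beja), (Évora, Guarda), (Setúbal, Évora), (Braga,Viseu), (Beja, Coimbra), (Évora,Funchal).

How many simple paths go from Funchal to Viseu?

Funchal–Coimbra–Beja–Évora–Guarda–Braga–Viseu
Funchal–Coimbra–Beja–Évora–Viseu
Funchal–Coimbra–Beja–Guarda–Braga–Viseu
Funchal–Coimbra–Beja–Guarda–Évora–Viseu
Funchal–Coimbra–Beja–Viseu
Funchal–Évora–Beja–Guarda–Braga–Viseu
Funchal–Évora–Beja–Viseu
Funchal–Évora–Guarda–Beja–Viseu
Funchal–Évora–Guarda–Braga–Viseu
Funchal–Évora–Viseu

10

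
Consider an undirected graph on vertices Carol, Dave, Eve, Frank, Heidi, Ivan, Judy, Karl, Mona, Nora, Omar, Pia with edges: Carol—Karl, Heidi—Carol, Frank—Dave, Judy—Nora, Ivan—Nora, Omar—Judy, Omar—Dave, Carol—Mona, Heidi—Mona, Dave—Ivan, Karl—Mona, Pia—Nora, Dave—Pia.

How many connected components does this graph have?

From Carol: component {Carol, Heidi, Karl, Mona}.
From Dave: component {Dave, Frank, Ivan, Judy, Nora, Omar, Pia}.
From Eve: component {Eve}.
That's 3 components.

3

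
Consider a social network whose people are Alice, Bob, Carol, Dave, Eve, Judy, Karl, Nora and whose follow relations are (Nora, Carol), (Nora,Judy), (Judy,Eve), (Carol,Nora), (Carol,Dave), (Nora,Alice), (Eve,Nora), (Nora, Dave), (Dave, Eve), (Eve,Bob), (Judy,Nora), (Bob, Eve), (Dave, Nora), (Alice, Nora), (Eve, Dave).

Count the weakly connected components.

From Alice: component {Alice, Bob, Carol, Dave, Eve, Judy, Nora}.
From Karl: component {Karl}.
That's 2 components.

2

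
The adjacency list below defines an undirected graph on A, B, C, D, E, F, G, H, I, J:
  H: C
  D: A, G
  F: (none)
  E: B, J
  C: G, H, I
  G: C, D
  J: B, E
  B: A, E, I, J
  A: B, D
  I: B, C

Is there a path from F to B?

No

F has no edges, so nothing is reachable from it.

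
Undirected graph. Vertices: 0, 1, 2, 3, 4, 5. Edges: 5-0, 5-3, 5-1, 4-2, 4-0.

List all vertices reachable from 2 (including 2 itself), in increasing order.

Start at 2.
Its neighbours: 4.
Then their neighbours: 0.
Then next layer: 5.
Then next layer: 1, 3.
Every vertex is now reached.

0, 1, 2, 3, 4, 5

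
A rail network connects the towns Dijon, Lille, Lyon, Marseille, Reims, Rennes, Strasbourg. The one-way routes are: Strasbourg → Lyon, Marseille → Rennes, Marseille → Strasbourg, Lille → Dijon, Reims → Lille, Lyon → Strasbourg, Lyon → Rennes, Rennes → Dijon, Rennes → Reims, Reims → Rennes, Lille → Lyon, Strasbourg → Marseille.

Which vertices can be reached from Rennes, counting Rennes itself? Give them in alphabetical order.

Start at Rennes.
Its neighbours: Dijon, Reims.
Then their neighbours: Lille.
Then next layer: Lyon.
Then next layer: Strasbourg.
Then next layer: Marseille.
Every vertex is now reached.

Dijon, Lille, Lyon, Marseille, Reims, Rennes, Strasbourg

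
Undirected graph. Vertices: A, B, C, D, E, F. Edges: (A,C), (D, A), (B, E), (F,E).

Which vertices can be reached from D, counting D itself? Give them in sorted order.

A, C, D

Start at D.
Its neighbours: A.
Then their neighbours: C.
Nothing further is reachable.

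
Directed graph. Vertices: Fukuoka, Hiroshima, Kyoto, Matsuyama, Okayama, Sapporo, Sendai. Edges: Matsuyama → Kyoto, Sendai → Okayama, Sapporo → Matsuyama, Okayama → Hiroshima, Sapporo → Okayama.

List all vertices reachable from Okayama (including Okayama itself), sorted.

Hiroshima, Okayama

Start at Okayama.
Its neighbours: Hiroshima.
Nothing further is reachable.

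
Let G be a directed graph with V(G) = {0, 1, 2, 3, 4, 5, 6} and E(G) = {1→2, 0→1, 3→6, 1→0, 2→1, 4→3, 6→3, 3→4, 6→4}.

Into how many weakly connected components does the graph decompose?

3

From 0: component {0, 1, 2}.
From 3: component {3, 4, 6}.
From 5: component {5}.
That's 3 components.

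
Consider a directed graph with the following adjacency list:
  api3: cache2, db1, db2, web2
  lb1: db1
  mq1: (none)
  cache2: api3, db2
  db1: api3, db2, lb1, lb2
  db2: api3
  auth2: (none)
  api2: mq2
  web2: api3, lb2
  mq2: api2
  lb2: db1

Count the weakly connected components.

From api2: component {api2, mq2}.
From api3: component {api3, cache2, db1, db2, lb1, lb2, web2}.
From auth2: component {auth2}.
From mq1: component {mq1}.
That's 4 components.

4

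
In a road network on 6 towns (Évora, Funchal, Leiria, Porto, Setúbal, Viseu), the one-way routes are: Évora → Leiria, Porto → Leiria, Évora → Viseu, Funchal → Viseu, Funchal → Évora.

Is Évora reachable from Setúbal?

Setúbal has no outgoing edges, so nothing is reachable from it.

No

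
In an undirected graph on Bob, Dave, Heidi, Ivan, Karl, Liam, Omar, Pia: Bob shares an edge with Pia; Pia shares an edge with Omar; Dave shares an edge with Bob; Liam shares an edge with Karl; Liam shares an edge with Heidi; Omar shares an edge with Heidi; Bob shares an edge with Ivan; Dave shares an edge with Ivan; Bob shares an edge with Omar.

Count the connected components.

1

From Bob: component {Bob, Dave, Heidi, Ivan, Karl, Liam, Omar, Pia}.
That's 1 component.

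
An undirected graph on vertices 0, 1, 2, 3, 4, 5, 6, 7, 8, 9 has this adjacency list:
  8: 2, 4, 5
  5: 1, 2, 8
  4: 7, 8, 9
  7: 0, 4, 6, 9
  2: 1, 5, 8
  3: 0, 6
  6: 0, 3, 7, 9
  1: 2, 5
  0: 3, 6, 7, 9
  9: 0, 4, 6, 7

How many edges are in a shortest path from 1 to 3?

6

Distance 0: 1.
Distance 1: 2, 5.
Distance 2: 8.
Distance 3: 4.
Distance 4: 7, 9.
Distance 5: 0, 6.
Distance 6: 3 — contains 3.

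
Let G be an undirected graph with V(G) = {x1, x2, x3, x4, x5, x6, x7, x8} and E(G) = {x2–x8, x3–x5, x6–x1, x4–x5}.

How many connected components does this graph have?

4

From x1: component {x1, x6}.
From x2: component {x2, x8}.
From x3: component {x3, x4, x5}.
From x7: component {x7}.
That's 4 components.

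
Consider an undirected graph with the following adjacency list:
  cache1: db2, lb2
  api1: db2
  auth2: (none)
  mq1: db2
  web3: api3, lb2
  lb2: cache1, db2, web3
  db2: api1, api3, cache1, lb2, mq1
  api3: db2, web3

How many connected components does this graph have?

From api1: component {api1, api3, cache1, db2, lb2, mq1, web3}.
From auth2: component {auth2}.
That's 2 components.

2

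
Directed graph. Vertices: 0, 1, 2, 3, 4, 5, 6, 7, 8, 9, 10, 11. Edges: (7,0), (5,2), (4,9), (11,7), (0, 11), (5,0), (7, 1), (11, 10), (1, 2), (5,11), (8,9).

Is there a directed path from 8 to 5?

Explore from 8.
Distance 1: reach 9.
The search from 8 is exhausted; no directed path reaches 5.

No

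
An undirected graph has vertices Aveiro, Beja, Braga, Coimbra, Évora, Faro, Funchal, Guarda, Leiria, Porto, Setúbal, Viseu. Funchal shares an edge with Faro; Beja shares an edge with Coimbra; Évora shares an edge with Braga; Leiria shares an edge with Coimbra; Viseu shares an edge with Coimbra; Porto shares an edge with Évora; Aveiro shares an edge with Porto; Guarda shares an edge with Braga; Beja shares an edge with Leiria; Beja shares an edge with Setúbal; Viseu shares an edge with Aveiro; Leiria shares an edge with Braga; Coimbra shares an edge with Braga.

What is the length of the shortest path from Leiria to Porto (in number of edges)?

Distance 0: Leiria.
Distance 1: Beja, Braga, Coimbra.
Distance 2: Évora, Guarda, Setúbal, Viseu.
Distance 3: Aveiro, Porto — contains Porto.

3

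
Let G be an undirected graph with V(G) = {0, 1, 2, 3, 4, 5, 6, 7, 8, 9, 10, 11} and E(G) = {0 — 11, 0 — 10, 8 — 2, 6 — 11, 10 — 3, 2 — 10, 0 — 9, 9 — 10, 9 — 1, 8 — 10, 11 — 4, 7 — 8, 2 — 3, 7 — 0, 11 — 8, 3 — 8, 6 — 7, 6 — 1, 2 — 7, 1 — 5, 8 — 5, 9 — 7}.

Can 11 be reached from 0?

Explore from 0.
Distance 1: reach 7, 9, 10, 11.
Found 11.

Yes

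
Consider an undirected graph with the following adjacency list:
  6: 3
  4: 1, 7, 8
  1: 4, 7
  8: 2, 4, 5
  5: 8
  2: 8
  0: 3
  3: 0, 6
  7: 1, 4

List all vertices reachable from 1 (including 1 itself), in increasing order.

Start at 1.
Its neighbours: 4, 7.
Then their neighbours: 8.
Then next layer: 2, 5.
Nothing further is reachable.

1, 2, 4, 5, 7, 8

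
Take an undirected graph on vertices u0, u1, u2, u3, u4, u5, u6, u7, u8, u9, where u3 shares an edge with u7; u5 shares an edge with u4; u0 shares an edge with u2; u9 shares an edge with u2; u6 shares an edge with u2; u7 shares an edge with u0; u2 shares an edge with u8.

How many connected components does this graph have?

From u0: component {u0, u2, u3, u6, u7, u8, u9}.
From u1: component {u1}.
From u4: component {u4, u5}.
That's 3 components.

3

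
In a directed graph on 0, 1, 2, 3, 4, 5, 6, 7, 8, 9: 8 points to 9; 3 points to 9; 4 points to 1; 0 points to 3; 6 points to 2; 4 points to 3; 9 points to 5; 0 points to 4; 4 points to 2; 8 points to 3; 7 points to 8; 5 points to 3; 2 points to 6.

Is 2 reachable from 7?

No

Explore from 7.
Distance 1: reach 8.
Distance 2: reach 3, 9.
Distance 3: reach 5.
The search from 7 is exhausted; no directed path reaches 2.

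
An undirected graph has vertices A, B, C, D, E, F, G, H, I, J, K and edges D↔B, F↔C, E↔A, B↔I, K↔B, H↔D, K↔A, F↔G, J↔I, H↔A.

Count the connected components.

2

From A: component {A, B, D, E, H, I, J, K}.
From C: component {C, F, G}.
That's 2 components.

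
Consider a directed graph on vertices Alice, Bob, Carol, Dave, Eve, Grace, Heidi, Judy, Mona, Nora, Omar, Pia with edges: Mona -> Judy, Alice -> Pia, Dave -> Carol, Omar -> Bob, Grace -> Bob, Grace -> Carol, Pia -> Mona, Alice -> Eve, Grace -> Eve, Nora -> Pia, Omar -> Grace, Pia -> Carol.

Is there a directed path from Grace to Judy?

Explore from Grace.
Distance 1: reach Bob, Carol, Eve.
The search from Grace is exhausted; no directed path reaches Judy.

No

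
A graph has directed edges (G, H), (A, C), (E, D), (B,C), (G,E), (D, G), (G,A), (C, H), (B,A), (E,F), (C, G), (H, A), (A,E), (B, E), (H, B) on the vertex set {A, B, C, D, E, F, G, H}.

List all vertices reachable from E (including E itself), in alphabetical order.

Start at E.
Its neighbours: D, F.
Then their neighbours: G.
Then next layer: A, H.
Then next layer: B, C.
Every vertex is now reached.

A, B, C, D, E, F, G, H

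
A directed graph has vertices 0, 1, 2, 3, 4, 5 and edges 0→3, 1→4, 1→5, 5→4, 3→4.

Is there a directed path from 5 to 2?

No

Explore from 5.
Distance 1: reach 4.
The search from 5 is exhausted; no directed path reaches 2.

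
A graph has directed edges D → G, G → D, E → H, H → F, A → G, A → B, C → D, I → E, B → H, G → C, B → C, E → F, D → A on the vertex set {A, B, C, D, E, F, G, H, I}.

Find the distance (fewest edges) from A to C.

2

Distance 0: A.
Distance 1: B, G.
Distance 2: C, D, H — contains C.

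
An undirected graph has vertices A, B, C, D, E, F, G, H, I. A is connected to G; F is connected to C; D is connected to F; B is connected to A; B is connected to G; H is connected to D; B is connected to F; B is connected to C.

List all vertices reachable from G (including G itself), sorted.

Start at G.
Its neighbours: A, B.
Then their neighbours: C, F.
Then next layer: D.
Then next layer: H.
Nothing further is reachable.

A, B, C, D, F, G, H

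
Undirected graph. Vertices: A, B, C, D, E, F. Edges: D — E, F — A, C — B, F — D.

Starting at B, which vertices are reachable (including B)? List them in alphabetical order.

Start at B.
Its neighbours: C.
Nothing further is reachable.

B, C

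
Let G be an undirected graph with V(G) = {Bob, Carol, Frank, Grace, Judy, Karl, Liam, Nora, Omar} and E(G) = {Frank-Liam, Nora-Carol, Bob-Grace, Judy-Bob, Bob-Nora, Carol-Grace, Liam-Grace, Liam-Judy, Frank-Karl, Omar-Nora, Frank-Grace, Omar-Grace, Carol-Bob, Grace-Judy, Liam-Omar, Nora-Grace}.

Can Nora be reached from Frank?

Yes

Explore from Frank.
Distance 1: reach Grace, Karl, Liam.
Distance 2: reach Bob, Carol, Judy, Nora, Omar.
Found Nora.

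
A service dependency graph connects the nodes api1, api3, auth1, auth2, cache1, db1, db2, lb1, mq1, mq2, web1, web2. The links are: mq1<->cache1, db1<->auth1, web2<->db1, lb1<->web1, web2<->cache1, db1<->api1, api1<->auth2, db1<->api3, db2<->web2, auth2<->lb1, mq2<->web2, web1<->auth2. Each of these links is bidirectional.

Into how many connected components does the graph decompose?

From api1: component {api1, api3, auth1, auth2, cache1, db1, db2, lb1, mq1, mq2, web1, web2}.
That's 1 component.

1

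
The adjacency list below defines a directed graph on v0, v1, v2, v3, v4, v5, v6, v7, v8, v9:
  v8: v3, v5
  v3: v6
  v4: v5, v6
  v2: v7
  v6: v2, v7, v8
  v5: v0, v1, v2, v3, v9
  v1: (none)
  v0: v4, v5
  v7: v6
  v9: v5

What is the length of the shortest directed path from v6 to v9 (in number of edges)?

Distance 0: v6.
Distance 1: v2, v7, v8.
Distance 2: v3, v5.
Distance 3: v0, v1, v9 — contains v9.

3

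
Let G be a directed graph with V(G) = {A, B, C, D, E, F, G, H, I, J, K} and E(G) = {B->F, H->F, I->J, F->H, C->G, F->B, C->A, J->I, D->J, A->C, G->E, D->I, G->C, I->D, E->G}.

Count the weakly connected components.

From A: component {A, C, E, G}.
From B: component {B, F, H}.
From D: component {D, I, J}.
From K: component {K}.
That's 4 components.

4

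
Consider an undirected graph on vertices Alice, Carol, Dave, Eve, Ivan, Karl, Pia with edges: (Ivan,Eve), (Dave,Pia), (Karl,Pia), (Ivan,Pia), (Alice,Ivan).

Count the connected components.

From Alice: component {Alice, Dave, Eve, Ivan, Karl, Pia}.
From Carol: component {Carol}.
That's 2 components.

2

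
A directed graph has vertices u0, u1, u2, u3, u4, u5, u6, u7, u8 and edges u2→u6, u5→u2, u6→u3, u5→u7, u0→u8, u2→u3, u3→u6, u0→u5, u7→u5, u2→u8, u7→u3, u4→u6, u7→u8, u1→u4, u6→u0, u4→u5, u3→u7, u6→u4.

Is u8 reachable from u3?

Yes

Explore from u3.
Distance 1: reach u6, u7.
Distance 2: reach u0, u4, u5, u8.
Found u8.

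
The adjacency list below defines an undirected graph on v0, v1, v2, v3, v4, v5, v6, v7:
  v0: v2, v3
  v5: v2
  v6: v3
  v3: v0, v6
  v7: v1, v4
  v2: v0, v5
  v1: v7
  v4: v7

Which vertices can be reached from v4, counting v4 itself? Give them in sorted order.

Start at v4.
Its neighbours: v7.
Then their neighbours: v1.
Nothing further is reachable.

v1, v4, v7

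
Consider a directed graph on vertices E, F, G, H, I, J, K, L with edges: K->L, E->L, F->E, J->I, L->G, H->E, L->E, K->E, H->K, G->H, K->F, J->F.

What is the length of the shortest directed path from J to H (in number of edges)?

Distance 0: J.
Distance 1: F, I.
Distance 2: E.
Distance 3: L.
Distance 4: G.
Distance 5: H — contains H.

5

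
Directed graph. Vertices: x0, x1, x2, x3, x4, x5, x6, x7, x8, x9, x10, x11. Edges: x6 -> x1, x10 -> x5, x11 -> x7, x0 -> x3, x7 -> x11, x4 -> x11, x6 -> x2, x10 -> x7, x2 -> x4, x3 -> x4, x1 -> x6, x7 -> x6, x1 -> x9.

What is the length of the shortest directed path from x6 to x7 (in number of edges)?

Distance 0: x6.
Distance 1: x1, x2.
Distance 2: x4, x9.
Distance 3: x11.
Distance 4: x7 — contains x7.

4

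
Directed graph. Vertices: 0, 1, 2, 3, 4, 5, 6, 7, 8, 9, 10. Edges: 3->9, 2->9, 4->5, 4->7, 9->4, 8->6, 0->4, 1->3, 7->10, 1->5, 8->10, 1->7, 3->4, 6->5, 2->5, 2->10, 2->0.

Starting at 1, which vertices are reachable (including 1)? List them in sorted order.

1, 3, 4, 5, 7, 9, 10

Start at 1.
Its neighbours: 3, 5, 7.
Then their neighbours: 4, 9, 10.
Nothing further is reachable.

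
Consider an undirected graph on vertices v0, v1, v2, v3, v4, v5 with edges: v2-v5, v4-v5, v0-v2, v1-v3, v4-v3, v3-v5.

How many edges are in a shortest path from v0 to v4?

Distance 0: v0.
Distance 1: v2.
Distance 2: v5.
Distance 3: v3, v4 — contains v4.

3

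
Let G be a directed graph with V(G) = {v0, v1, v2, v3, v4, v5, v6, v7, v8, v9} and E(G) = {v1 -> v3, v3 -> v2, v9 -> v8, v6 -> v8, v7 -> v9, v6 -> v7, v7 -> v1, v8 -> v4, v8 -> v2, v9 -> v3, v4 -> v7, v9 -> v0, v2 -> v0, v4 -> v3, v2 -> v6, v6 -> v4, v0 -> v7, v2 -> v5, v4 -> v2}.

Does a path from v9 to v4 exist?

Explore from v9.
Distance 1: reach v0, v3, v8.
Distance 2: reach v2, v4, v7.
Found v4.

Yes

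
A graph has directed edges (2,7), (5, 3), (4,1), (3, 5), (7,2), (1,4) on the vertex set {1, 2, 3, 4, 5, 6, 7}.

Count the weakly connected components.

4

From 1: component {1, 4}.
From 2: component {2, 7}.
From 3: component {3, 5}.
From 6: component {6}.
That's 4 components.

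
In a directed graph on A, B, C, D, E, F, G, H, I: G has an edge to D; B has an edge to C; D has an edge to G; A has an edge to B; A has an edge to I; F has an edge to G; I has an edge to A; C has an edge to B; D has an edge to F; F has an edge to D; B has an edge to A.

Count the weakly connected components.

4

From A: component {A, B, C, I}.
From D: component {D, F, G}.
From E: component {E}.
From H: component {H}.
That's 4 components.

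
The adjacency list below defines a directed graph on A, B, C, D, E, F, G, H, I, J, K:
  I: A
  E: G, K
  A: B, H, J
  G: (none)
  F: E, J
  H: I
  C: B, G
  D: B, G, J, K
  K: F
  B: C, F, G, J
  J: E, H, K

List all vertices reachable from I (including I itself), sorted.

A, B, C, E, F, G, H, I, J, K

Start at I.
Its neighbours: A.
Then their neighbours: B, H, J.
Then next layer: C, E, F, G, K.
Nothing further is reachable.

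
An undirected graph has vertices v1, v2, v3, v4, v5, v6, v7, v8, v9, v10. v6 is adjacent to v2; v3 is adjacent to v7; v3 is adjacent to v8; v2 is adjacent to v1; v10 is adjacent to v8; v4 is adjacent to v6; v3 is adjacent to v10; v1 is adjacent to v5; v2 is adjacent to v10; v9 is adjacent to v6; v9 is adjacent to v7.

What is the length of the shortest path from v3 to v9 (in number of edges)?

Distance 0: v3.
Distance 1: v7, v8, v10.
Distance 2: v2, v9 — contains v9.

2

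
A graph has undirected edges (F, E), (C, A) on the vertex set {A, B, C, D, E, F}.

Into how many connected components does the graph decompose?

From A: component {A, C}.
From B: component {B}.
From D: component {D}.
From E: component {E, F}.
That's 4 components.

4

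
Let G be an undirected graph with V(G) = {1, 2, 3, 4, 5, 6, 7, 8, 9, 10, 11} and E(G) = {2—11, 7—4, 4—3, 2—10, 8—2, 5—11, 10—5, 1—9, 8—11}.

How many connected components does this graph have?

From 1: component {1, 9}.
From 2: component {2, 5, 8, 10, 11}.
From 3: component {3, 4, 7}.
From 6: component {6}.
That's 4 components.

4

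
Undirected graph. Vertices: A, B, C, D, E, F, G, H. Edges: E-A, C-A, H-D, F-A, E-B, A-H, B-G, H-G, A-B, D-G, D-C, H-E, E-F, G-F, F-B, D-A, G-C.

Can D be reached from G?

Yes

Explore from G.
Distance 1: reach B, C, D, F, H.
Found D.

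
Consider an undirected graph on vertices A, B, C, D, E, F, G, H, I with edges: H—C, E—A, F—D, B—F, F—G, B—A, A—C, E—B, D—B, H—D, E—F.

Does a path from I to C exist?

I has no edges, so nothing is reachable from it.

No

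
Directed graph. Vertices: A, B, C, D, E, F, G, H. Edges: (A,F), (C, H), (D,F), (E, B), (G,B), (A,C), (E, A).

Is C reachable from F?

No

F has no outgoing edges, so nothing is reachable from it.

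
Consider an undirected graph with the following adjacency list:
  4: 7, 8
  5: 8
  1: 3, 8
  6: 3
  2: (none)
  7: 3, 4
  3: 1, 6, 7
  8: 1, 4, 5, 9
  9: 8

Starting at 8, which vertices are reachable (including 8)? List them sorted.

Start at 8.
Its neighbours: 1, 4, 5, 9.
Then their neighbours: 3, 7.
Then next layer: 6.
Nothing further is reachable.

1, 3, 4, 5, 6, 7, 8, 9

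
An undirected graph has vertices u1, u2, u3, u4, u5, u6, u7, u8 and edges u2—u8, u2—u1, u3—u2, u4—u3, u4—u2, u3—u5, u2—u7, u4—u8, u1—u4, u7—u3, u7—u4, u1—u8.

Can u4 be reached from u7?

Explore from u7.
Distance 1: reach u2, u3, u4.
Found u4.

Yes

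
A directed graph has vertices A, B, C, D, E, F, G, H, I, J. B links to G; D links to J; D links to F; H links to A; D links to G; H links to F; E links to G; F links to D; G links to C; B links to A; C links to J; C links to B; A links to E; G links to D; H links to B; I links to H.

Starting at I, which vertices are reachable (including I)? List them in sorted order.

A, B, C, D, E, F, G, H, I, J

Start at I.
Its neighbours: H.
Then their neighbours: A, B, F.
Then next layer: D, E, G.
Then next layer: C, J.
Every vertex is now reached.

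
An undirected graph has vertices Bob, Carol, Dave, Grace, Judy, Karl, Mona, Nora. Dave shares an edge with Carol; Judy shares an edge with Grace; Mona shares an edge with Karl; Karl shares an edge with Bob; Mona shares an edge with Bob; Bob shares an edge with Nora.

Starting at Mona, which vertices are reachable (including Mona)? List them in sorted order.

Bob, Karl, Mona, Nora

Start at Mona.
Its neighbours: Bob, Karl.
Then their neighbours: Nora.
Nothing further is reachable.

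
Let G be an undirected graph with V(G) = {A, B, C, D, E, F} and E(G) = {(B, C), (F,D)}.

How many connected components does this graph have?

4

From A: component {A}.
From B: component {B, C}.
From D: component {D, F}.
From E: component {E}.
That's 4 components.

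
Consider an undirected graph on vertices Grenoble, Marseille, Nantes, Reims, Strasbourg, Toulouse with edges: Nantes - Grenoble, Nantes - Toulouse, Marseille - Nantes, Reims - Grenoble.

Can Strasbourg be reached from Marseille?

Explore from Marseille.
Distance 1: reach Nantes.
Distance 2: reach Grenoble, Toulouse.
Distance 3: reach Reims.
The search is exhausted without reaching Strasbourg; it lies in a different component.

No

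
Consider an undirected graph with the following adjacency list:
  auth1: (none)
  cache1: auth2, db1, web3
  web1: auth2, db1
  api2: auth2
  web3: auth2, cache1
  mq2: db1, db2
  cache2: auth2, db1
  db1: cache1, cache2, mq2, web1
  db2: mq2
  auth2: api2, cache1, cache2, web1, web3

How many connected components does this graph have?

2

From api2: component {api2, auth2, cache1, cache2, db1, db2, mq2, web1, web3}.
From auth1: component {auth1}.
That's 2 components.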